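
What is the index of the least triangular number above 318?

Solve n(n+1)/2 > 318 for integer n.
The largest n with value ≤ 318 is 24 (since 300 ≤ 318 < 325), so the first above is n = 25, value 325.

25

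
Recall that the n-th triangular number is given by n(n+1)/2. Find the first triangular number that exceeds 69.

Solve n(n+1)/2 > 69 for integer n.
The largest n with value ≤ 69 is 11 (since 66 ≤ 69 < 78), so the first above is n = 12, value 78.

78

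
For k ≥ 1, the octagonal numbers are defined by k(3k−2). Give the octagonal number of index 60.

The 60th octagonal number is n(3n−2) with n = 60.
60·(3·60 − 2) = 60·178 = 10680.

10680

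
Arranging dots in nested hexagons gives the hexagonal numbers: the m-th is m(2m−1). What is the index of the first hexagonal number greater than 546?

Solve n(2n−1) > 546 for integer n.
The largest n with value ≤ 546 is 16 (since 496 ≤ 546 < 561), so the first above is n = 17, value 561.

17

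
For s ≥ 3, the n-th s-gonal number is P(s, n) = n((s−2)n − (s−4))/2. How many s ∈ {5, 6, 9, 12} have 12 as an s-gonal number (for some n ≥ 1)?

s = 5: P(5, 3) = 12. ✓
s = 6: P(6, 2) = 6 and P(6, 3) = 15; 12 is not s-gonal.
s = 9: P(9, 2) = 9 and P(9, 3) = 24; 12 is not s-gonal.
s = 12: P(12, 2) = 12. ✓
Hits: s ∈ {5, 12} → 2.

2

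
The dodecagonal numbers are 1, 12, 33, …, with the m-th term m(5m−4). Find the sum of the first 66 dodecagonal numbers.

481261

Σ i(5i−4) = 5Σi² − 4Σi over i = 1..66.
Σi = 2211 and Σi² = 98021.
5·98021 − 4·2211 = 481261.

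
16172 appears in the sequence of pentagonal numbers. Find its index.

104

Set n(3n−1)/2 = 16172, giving 3n² − n − 32344 = 0.
So n = (1 + 623) / 6 = 624/6 = 104.
Check: 104·(3·104 − 1)/2 = 16172. ✓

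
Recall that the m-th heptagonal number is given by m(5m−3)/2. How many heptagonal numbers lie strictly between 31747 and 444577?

The n-th heptagonal number is n(5n−3)/2.
Smallest index with value > 31747: n = 113 (giving 31753).
Largest index with value < 444577: n = 421 (giving 442471).
Indices 113 through 421: 309 terms.

309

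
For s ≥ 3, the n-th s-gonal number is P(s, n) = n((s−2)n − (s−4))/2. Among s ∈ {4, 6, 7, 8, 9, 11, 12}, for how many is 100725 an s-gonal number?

s = 4: P(4, 317) = 100489 and P(4, 318) = 101124; 100725 is not s-gonal.
s = 6: P(6, 224) = 100128 and P(6, 225) = 101025; 100725 is not s-gonal.
s = 7: P(7, 201) = 100701 and P(7, 202) = 101707; 100725 is not s-gonal.
s = 8: P(8, 183) = 100101 and P(8, 184) = 101200; 100725 is not s-gonal.
s = 9: P(9, 170) = 100725. ✓
s = 11: P(11, 150) = 100725. ✓
s = 12: P(12, 142) = 100252 and P(12, 143) = 101673; 100725 is not s-gonal.
Hits: s ∈ {9, 11} → 2.

2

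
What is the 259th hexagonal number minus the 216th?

259·(2·259 − 1) = 133903 and 216·(2·216 − 1) = 93096.
Difference: 133903 − 93096 = 40807.

40807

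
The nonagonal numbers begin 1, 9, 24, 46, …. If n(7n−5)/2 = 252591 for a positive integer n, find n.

Set n(7n−5)/2 = 252591, giving 7n² − 5n − 505182 = 0.
So n = (5 + 3761) / 14 = 3766/14 = 269.
Check: 269·(7·269 − 5)/2 = 252591. ✓

269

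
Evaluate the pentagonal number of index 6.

51

The 6th pentagonal number is n(3n−1)/2 with n = 6.
6·(3·6 − 1)/2 = 6·17/2 = 51.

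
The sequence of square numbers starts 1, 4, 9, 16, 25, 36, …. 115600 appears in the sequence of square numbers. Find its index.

340

We need n² = 115600, so n = √115600 = 340.
Check: 340² = 115600. ✓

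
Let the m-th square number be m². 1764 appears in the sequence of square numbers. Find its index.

We need n² = 1764, so n = √1764 = 42.

42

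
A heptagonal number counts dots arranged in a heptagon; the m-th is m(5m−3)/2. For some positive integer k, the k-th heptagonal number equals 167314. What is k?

Set n(5n−3)/2 = 167314, giving 5n² − 3n − 334628 = 0.
So n = (3 + 2587) / 10 = 2590/10 = 259.

259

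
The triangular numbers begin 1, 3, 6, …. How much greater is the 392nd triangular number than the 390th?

783

392·393/2 = 77028 and 390·391/2 = 76245.
Difference: 77028 − 76245 = 783.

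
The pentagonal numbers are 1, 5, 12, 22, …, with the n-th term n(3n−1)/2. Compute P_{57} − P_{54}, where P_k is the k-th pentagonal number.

498

57·(3·57 − 1)/2 = 4845 and 54·(3·54 − 1)/2 = 4347.
Difference: 4845 − 4347 = 498.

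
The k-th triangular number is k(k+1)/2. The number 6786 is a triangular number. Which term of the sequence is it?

Set n(n+1)/2 = 6786, giving n² + n − 13572 = 0.
The discriminant is 1 + 8·6786 = 54289, and √54289 = 233.
So n = (-1 + 233) / 2 = 232/2 = 116.

116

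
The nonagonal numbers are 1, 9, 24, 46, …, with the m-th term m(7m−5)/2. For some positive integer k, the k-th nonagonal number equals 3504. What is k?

Set n(7n−5)/2 = 3504, giving 7n² − 5n − 7008 = 0.
The discriminant is 25 + 56·3504 = 196249, and √196249 = 443.
So n = (5 + 443) / 14 = 448/14 = 32.

32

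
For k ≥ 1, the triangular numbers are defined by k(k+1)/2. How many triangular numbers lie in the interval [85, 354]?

The n-th triangular number is n(n+1)/2.
Smallest index with value ≥ 85: n = 13 (giving 91).
Largest index with value ≤ 354: n = 26 (giving 351).
Indices 13 through 26: 14 terms.

14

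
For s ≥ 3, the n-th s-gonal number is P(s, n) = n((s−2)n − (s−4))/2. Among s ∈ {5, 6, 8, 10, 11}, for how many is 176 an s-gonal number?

2

s = 5: P(5, 11) = 176. ✓
s = 6: P(6, 9) = 153 and P(6, 10) = 190; 176 is not s-gonal.
s = 8: P(8, 8) = 176. ✓
s = 10: P(10, 7) = 175 and P(10, 8) = 232; 176 is not s-gonal.
s = 11: P(11, 6) = 141 and P(11, 7) = 196; 176 is not s-gonal.
Hits: s ∈ {5, 8} → 2.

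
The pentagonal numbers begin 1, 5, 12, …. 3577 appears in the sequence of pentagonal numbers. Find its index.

Set n(3n−1)/2 = 3577, giving 3n² − n − 7154 = 0.
The discriminant is 1 + 24·3577 = 85849, and √85849 = 293.
So n = (1 + 293) / 6 = 294/6 = 49.

49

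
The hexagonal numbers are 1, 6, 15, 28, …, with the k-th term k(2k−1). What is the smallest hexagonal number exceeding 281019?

282376

Solve n(2n−1) > 281019 for integer n.
The largest n with value ≤ 281019 is 375 (since 280875 ≤ 281019 < 282376), so the first above is n = 376, value 282376.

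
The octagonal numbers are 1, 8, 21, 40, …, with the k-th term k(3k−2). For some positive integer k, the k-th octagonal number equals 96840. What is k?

180

Set n(3n−2) = 96840, giving 3n² − 2n − 96840 = 0.
So n = (2 + 1078) / 6 = 1080/6 = 180.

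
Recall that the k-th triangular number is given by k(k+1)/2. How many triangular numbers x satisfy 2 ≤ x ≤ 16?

4

The n-th triangular number is n(n+1)/2.
Smallest index with value ≥ 2: n = 2 (giving 3).
Largest index with value ≤ 16: n = 5 (giving 15).
Indices 2 through 5: 4 terms.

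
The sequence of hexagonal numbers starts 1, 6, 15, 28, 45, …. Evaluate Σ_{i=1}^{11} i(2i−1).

Σ i(2i−1) = 2Σi² − Σi over i = 1..11.
Σi = 66 and Σi² = 506.
2·506 − 1·66 = 946.

946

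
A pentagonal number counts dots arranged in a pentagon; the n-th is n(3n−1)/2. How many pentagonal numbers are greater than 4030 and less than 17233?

The n-th pentagonal number is n(3n−1)/2.
Smallest index with value > 4030: n = 53 (giving 4187).
Largest index with value < 17233: n = 107 (giving 17120).
Indices 53 through 107: 55 terms.

55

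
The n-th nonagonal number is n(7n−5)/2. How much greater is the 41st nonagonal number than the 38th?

822

41·(7·41 − 5)/2 = 5781 and 38·(7·38 − 5)/2 = 4959.
Difference: 5781 − 4959 = 822.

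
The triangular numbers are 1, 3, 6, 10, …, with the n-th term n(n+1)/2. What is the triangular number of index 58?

The 58th triangular number is n(n+1)/2 with n = 58.
58·59/2 = 3422/2 = 1711.

1711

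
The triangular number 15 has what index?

Set n(n+1)/2 = 15, giving n² + n − 30 = 0.
The discriminant is 1 + 8·15 = 121, and √121 = 11.
So n = (-1 + 11) / 2 = 10/2 = 5.

5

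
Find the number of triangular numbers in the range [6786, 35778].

152

The n-th triangular number is n(n+1)/2.
Smallest index with value ≥ 6786: n = 116 (giving 6786).
Largest index with value ≤ 35778: n = 267 (giving 35778).
Indices 116 through 267: 152 terms.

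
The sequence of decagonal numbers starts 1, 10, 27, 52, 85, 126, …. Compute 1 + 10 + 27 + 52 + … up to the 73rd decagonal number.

Σ i(4i−3) = 4Σi² − 3Σi over i = 1..73.
Σi = 2701 and Σi² = 132349.
4·132349 − 3·2701 = 521293.

521293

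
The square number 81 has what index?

We need n² = 81, so n = √81 = 9.
Check: 9² = 81. ✓

9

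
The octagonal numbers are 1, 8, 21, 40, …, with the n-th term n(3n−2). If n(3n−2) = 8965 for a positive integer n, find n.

55

Set n(3n−2) = 8965, giving 3n² − 2n − 8965 = 0.
The discriminant is 4 + 12·8965 = 107584, and √107584 = 328.
So n = (2 + 328) / 6 = 330/6 = 55.
Check: 55·(3·55 − 2) = 8965. ✓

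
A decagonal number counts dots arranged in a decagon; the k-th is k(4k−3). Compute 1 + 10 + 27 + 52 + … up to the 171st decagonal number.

Σ i(4i−3) = 4Σi² − 3Σi over i = 1..171.
Σi = 14706 and Σi² = 1681386.
4·1681386 − 3·14706 = 6681426.

6681426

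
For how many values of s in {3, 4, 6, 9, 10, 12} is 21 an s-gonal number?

s = 3: P(3, 6) = 21. ✓
s = 4: P(4, 4) = 16 and P(4, 5) = 25; 21 is not s-gonal.
s = 6: P(6, 3) = 15 and P(6, 4) = 28; 21 is not s-gonal.
s = 9: P(9, 2) = 9 and P(9, 3) = 24; 21 is not s-gonal.
s = 10: P(10, 2) = 10 and P(10, 3) = 27; 21 is not s-gonal.
s = 12: P(12, 2) = 12 and P(12, 3) = 33; 21 is not s-gonal.
Hits: s ∈ {3} → 1.

1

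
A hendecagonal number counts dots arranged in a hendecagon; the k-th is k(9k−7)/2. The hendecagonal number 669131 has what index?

Set n(9n−7)/2 = 669131, giving 9n² − 7n − 1338262 = 0.
So n = (7 + 6941) / 18 = 6948/18 = 386.

386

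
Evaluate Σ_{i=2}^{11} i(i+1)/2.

Σ i(i+1)/2 = (Σi² + Σi) / 2 over i = 2..11.
Σi = 66 − 1 = 65 and Σi² = 506 − 1 = 505.
(1·505 + 1·65) / 2 = 570/2 = 285.

285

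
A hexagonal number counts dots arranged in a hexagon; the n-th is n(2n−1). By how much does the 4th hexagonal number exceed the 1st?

4·(2·4 − 1) = 28 and 1·(2·1 − 1) = 1.
Difference: 28 − 1 = 27.

27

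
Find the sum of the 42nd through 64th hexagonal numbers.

Σ i(2i−1) = 2Σi² − Σi over i = 42..64.
Σi = 2080 − 861 = 1219 and Σi² = 89440 − 23821 = 65619.
2·65619 − 1·1219 = 130019.

130019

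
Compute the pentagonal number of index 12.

210

The 12th pentagonal number is n(3n−1)/2 with n = 12.
12·(3·12 − 1)/2 = 12·35/2 = 210.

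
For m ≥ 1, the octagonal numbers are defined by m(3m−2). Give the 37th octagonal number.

4033

The 37th octagonal number is n(3n−2) with n = 37.
37·(3·37 − 2) = 37·109 = 4033.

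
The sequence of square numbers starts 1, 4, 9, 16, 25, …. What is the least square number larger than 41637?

42025

Solve n² > 41637 for integer n.
The largest n with value ≤ 41637 is 204 (since 41616 ≤ 41637 < 42025), so the first above is n = 205, value 42025.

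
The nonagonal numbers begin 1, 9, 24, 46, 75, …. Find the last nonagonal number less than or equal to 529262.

Solve n(7n−5)/2 ≤ 529262 for integer n.
n = 389 gives 528651 ≤ 529262, while n = 390 gives 531375 > 529262; so the answer is 528651.

528651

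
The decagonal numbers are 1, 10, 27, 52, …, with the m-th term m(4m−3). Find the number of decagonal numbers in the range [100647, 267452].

The n-th decagonal number is n(4n−3).
Smallest index with value ≥ 100647: n = 159 (giving 100647).
Largest index with value ≤ 267452: n = 258 (giving 265482).
Indices 159 through 258: 100 terms.

100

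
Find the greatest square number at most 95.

Solve n² ≤ 95 for integer n.
n = 9 gives 81 ≤ 95, while n = 10 gives 100 > 95; so the answer is 81.

81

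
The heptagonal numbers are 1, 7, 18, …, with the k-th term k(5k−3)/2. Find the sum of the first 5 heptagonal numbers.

Σ i(5i−3)/2 = (5Σi² − 3Σi) / 2 over i = 1..5.
Σi = 15 and Σi² = 55.
(5·55 − 3·15) / 2 = 230/2 = 115.

115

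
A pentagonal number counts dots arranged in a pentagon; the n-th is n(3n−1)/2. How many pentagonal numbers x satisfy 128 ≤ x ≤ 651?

The n-th pentagonal number is n(3n−1)/2.
Smallest index with value ≥ 128: n = 10 (giving 145).
Largest index with value ≤ 651: n = 21 (giving 651).
Indices 10 through 21: 12 terms.

12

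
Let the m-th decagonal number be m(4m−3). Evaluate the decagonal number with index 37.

5365

The 37th decagonal number is n(4n−3) with n = 37.
37·(4·37 − 3) = 37·145 = 5365.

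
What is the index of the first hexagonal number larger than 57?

Solve n(2n−1) > 57 for integer n.
The largest n with value ≤ 57 is 5 (since 45 ≤ 57 < 66), so the first above is n = 6, value 66.

6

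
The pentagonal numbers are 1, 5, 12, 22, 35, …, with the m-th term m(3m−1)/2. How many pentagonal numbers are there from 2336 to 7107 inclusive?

The n-th pentagonal number is n(3n−1)/2.
Smallest index with value ≥ 2336: n = 40 (giving 2380).
Largest index with value ≤ 7107: n = 69 (giving 7107).
Indices 40 through 69: 30 terms.

30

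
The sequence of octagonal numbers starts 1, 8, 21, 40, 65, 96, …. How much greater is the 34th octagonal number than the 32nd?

34·(3·34 − 2) = 3400 and 32·(3·32 − 2) = 3008.
Difference: 3400 − 3008 = 392.

392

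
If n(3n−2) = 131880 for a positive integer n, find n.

Set n(3n−2) = 131880, giving 3n² − 2n − 131880 = 0.
The discriminant is 4 + 12·131880 = 1582564, and √1582564 = 1258.
So n = (2 + 1258) / 6 = 1260/6 = 210.

210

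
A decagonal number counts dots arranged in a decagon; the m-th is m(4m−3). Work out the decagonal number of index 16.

976

The 16th decagonal number is n(4n−3) with n = 16.
16·(4·16 − 3) = 16·61 = 976.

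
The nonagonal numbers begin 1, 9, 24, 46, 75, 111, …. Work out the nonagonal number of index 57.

The 57th nonagonal number is n(7n−5)/2 with n = 57.
57·(7·57 − 5)/2 = 57·394/2 = 57·197 = 11229.

11229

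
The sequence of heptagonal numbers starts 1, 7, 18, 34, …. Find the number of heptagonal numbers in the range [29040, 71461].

The n-th heptagonal number is n(5n−3)/2.
Smallest index with value ≥ 29040: n = 109 (giving 29539).
Largest index with value ≤ 71461: n = 169 (giving 71149).
Indices 109 through 169: 61 terms.

61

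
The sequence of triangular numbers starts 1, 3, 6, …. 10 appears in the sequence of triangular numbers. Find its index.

4

Set n(n+1)/2 = 10, giving n² + n − 20 = 0.
So n = (-1 + 9) / 2 = 8/2 = 4.
Check: 4·5/2 = 10. ✓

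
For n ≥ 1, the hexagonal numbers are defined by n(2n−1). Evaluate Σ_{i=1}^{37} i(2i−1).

Σ i(2i−1) = 2Σi² − Σi over i = 1..37.
Σi = 703 and Σi² = 17575.
2·17575 − 1·703 = 34447.

34447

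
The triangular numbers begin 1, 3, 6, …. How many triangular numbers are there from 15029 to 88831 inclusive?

The n-th triangular number is n(n+1)/2.
Smallest index with value ≥ 15029: n = 173 (giving 15051).
Largest index with value ≤ 88831: n = 421 (giving 88831).
Indices 173 through 421: 249 terms.

249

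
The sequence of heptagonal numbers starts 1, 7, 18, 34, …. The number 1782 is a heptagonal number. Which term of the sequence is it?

27

Set n(5n−3)/2 = 1782, giving 5n² − 3n − 3564 = 0.
The discriminant is 9 + 40·1782 = 71289, and √71289 = 267.
So n = (3 + 267) / 10 = 270/10 = 27.
Check: 27·(5·27 − 3)/2 = 1782. ✓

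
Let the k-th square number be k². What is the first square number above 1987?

Solve n² > 1987 for integer n.
The largest n with value ≤ 1987 is 44 (since 1936 ≤ 1987 < 2025), so the first above is n = 45, value 2025.

2025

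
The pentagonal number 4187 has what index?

Set n(3n−1)/2 = 4187, giving 3n² − n − 8374 = 0.
The discriminant is 1 + 24·4187 = 100489, and √100489 = 317.
So n = (1 + 317) / 6 = 318/6 = 53.
Check: 53·(3·53 − 1)/2 = 4187. ✓

53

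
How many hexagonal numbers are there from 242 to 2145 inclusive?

22

The n-th hexagonal number is n(2n−1).
Smallest index with value ≥ 242: n = 12 (giving 276).
Largest index with value ≤ 2145: n = 33 (giving 2145).
Indices 12 through 33: 22 terms.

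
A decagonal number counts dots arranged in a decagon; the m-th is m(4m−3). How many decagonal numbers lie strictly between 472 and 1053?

5

The n-th decagonal number is n(4n−3).
Smallest index with value > 472: n = 12 (giving 540).
Largest index with value < 1053: n = 16 (giving 976).
Indices 12 through 16: 5 terms.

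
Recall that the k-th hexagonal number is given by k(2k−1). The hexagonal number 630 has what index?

18

Set n(2n−1) = 630, giving 2n² − n − 630 = 0.
The discriminant is 1 + 8·630 = 5041, and √5041 = 71.
So n = (1 + 71) / 4 = 72/4 = 18.
Check: 18·(2·18 − 1) = 630. ✓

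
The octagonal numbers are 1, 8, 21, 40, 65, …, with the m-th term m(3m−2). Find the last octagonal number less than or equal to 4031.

3816

Solve n(3n−2) ≤ 4031 for integer n.
n = 36 gives 3816 ≤ 4031, while n = 37 gives 4033 > 4031; so the answer is 3816.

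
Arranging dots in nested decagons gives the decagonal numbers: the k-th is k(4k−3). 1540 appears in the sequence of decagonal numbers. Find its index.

Set n(4n−3) = 1540, giving 4n² − 3n − 1540 = 0.
The discriminant is 9 + 16·1540 = 24649, and √24649 = 157.
So n = (3 + 157) / 8 = 160/8 = 20.

20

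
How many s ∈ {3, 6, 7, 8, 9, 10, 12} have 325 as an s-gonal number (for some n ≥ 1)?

3

s = 3: P(3, 25) = 325. ✓
s = 6: P(6, 13) = 325. ✓
s = 7: P(7, 11) = 286 and P(7, 12) = 342; 325 is not s-gonal.
s = 8: P(8, 10) = 280 and P(8, 11) = 341; 325 is not s-gonal.
s = 9: P(9, 10) = 325. ✓
s = 10: P(10, 9) = 297 and P(10, 10) = 370; 325 is not s-gonal.
s = 12: P(12, 8) = 288 and P(12, 9) = 369; 325 is not s-gonal.
Hits: s ∈ {3, 6, 9} → 3.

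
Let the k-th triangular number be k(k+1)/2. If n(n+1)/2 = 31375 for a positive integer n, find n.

Set n(n+1)/2 = 31375, giving n² + n − 62750 = 0.
The discriminant is 1 + 8·31375 = 251001, and √251001 = 501.
So n = (-1 + 501) / 2 = 500/2 = 250.
Check: 250·251/2 = 31375. ✓

250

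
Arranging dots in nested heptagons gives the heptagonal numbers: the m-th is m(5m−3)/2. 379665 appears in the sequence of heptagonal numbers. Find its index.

Set n(5n−3)/2 = 379665, giving 5n² − 3n − 759330 = 0.
So n = (3 + 3897) / 10 = 3900/10 = 390.
Check: 390·(5·390 − 3)/2 = 379665. ✓

390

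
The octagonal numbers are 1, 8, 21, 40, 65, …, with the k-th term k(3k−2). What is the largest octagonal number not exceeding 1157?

1045

Solve n(3n−2) ≤ 1157 for integer n.
n = 19 gives 1045 ≤ 1157, while n = 20 gives 1160 > 1157; so the answer is 1045.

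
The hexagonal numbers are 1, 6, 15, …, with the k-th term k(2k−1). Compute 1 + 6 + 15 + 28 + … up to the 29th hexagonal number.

Σ i(2i−1) = 2Σi² − Σi over i = 1..29.
Σi = 435 and Σi² = 8555.
2·8555 − 1·435 = 16675.

16675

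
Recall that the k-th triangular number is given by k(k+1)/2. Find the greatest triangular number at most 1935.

Solve n(n+1)/2 ≤ 1935 for integer n.
n = 61 gives 1891 ≤ 1935, while n = 62 gives 1953 > 1935; so the answer is 1891.

1891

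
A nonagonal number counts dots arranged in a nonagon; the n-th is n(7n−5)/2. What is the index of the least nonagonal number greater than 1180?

19

Solve n(7n−5)/2 > 1180 for integer n.
The largest n with value ≤ 1180 is 18 (since 1089 ≤ 1180 < 1216), so the first above is n = 19, value 1216.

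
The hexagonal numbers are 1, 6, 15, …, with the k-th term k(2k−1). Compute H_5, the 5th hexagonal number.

The 5th hexagonal number is n(2n−1) with n = 5.
5·(2·5 − 1) = 5·9 = 45.

45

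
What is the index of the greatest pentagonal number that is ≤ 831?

23

Solve n(3n−1)/2 ≤ 831 for integer n.
n = 23 gives 782 ≤ 831, while n = 24 gives 852 > 831; so the answer is index 23.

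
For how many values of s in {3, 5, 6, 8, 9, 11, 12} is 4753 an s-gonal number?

2

s = 3: P(3, 97) = 4753. ✓
s = 5: P(5, 56) = 4676 and P(5, 57) = 4845; 4753 is not s-gonal.
s = 6: P(6, 49) = 4753. ✓
s = 8: P(8, 40) = 4720 and P(8, 41) = 4961; 4753 is not s-gonal.
s = 9: P(9, 37) = 4699 and P(9, 38) = 4959; 4753 is not s-gonal.
s = 11: P(11, 32) = 4496 and P(11, 33) = 4785; 4753 is not s-gonal.
s = 12: P(12, 31) = 4681 and P(12, 32) = 4992; 4753 is not s-gonal.
Hits: s ∈ {3, 6} → 2.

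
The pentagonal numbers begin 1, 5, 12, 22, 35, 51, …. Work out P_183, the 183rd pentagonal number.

50142

183·(3·183 − 1)/2 = 183·548/2 = 183·274 = 50142.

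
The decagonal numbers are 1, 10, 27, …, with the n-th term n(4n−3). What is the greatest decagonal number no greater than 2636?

2626

Solve n(4n−3) ≤ 2636 for integer n.
n = 26 gives 2626 ≤ 2636, while n = 27 gives 2835 > 2636; so the answer is 2626.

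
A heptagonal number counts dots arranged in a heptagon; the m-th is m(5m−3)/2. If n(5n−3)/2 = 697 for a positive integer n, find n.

17

Set n(5n−3)/2 = 697, giving 5n² − 3n − 1394 = 0.
So n = (3 + 167) / 10 = 170/10 = 17.
Check: 17·(5·17 − 3)/2 = 697. ✓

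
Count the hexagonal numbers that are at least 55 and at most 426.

9

The n-th hexagonal number is n(2n−1).
Smallest index with value ≥ 55: n = 6 (giving 66).
Largest index with value ≤ 426: n = 14 (giving 378).
Indices 6 through 14: 9 terms.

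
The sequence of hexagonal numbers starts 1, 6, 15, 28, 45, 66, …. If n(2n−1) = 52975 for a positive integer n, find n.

163

Set n(2n−1) = 52975, giving 2n² − n − 52975 = 0.
So n = (1 + 651) / 4 = 652/4 = 163.
Check: 163·(2·163 − 1) = 52975. ✓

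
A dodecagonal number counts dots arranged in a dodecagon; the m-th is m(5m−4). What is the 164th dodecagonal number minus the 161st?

164·(5·164 − 4) = 133824 and 161·(5·161 − 4) = 128961.
Difference: 133824 − 128961 = 4863.

4863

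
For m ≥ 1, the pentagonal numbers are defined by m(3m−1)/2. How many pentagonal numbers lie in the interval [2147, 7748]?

35

The n-th pentagonal number is n(3n−1)/2.
Smallest index with value ≥ 2147: n = 38 (giving 2147).
Largest index with value ≤ 7748: n = 72 (giving 7740).
Indices 38 through 72: 35 terms.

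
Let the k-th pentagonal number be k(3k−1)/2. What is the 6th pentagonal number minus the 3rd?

6·(3·6 − 1)/2 = 51 and 3·(3·3 − 1)/2 = 12.
Difference: 51 − 12 = 39.

39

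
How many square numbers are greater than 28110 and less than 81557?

118

The n-th square number is n².
Smallest index with value > 28110: n = 168 (giving 28224).
Largest index with value < 81557: n = 285 (giving 81225).
Indices 168 through 285: 118 terms.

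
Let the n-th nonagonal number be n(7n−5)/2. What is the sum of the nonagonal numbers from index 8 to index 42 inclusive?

Σ i(7i−5)/2 = (7Σi² − 5Σi) / 2 over i = 8..42.
Σi = 903 − 28 = 875 and Σi² = 25585 − 140 = 25445.
(7·25445 − 5·875) / 2 = 173740/2 = 86870.

86870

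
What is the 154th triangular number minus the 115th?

154·155/2 = 11935 and 115·116/2 = 6670.
Difference: 11935 − 6670 = 5265.

5265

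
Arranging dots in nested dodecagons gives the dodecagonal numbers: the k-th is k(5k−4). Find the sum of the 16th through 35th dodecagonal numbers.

Σ i(5i−4) = 5Σi² − 4Σi over i = 16..35.
Σi = 630 − 120 = 510 and Σi² = 14910 − 1240 = 13670.
5·13670 − 4·510 = 66310.

66310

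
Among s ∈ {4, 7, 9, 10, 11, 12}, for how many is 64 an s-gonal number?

2

s = 4: P(4, 8) = 64. ✓
s = 7: P(7, 5) = 55 and P(7, 6) = 81; 64 is not s-gonal.
s = 9: P(9, 4) = 46 and P(9, 5) = 75; 64 is not s-gonal.
s = 10: P(10, 4) = 52 and P(10, 5) = 85; 64 is not s-gonal.
s = 11: P(11, 4) = 58 and P(11, 5) = 95; 64 is not s-gonal.
s = 12: P(12, 4) = 64. ✓
Hits: s ∈ {4, 12} → 2.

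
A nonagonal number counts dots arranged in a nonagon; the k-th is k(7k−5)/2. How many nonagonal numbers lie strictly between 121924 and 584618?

The n-th nonagonal number is n(7n−5)/2.
Smallest index with value > 121924: n = 188 (giving 123234).
Largest index with value < 584618: n = 409 (giving 584461).
Indices 188 through 409: 222 terms.

222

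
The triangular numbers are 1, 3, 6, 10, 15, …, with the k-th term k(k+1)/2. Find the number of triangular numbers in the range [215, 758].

18

The n-th triangular number is n(n+1)/2.
Smallest index with value ≥ 215: n = 21 (giving 231).
Largest index with value ≤ 758: n = 38 (giving 741).
Indices 21 through 38: 18 terms.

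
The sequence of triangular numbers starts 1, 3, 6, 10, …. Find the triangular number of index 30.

465

The 30th triangular number is n(n+1)/2 with n = 30.
30·31/2 = 930/2 = 465.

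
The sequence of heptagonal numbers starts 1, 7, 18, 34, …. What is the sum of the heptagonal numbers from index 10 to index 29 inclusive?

20090

Σ i(5i−3)/2 = (5Σi² − 3Σi) / 2 over i = 10..29.
Σi = 435 − 45 = 390 and Σi² = 8555 − 285 = 8270.
(5·8270 − 3·390) / 2 = 40180/2 = 20090.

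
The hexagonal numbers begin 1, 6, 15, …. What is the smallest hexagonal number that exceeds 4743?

4753

Solve n(2n−1) > 4743 for integer n.
The largest n with value ≤ 4743 is 48 (since 4560 ≤ 4743 < 4753), so the first above is n = 49, value 4753.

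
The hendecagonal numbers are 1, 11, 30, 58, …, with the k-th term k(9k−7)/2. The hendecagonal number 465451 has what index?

322

Set n(9n−7)/2 = 465451, giving 9n² − 7n − 930902 = 0.
So n = (7 + 5789) / 18 = 5796/18 = 322.
Check: 322·(9·322 − 7)/2 = 465451. ✓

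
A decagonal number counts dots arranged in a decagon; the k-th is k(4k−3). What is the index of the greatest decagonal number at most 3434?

Solve n(4n−3) ≤ 3434 for integer n.
n = 29 gives 3277 ≤ 3434, while n = 30 gives 3510 > 3434; so the answer is index 29.

29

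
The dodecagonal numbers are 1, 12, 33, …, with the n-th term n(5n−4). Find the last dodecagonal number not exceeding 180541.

Solve n(5n−4) ≤ 180541 for integer n.
n = 190 gives 179740 ≤ 180541, while n = 191 gives 181641 > 180541; so the answer is 179740.

179740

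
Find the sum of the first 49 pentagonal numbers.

60025

Σ i(3i−1)/2 = (3Σi² − Σi) / 2 over i = 1..49.
Σi = 1225 and Σi² = 40425.
(3·40425 − 1·1225) / 2 = 120050/2 = 60025.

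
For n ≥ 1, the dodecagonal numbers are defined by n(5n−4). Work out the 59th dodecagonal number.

17169

The 59th dodecagonal number is n(5n−4) with n = 59.
59·(5·59 − 4) = 59·291 = 17169.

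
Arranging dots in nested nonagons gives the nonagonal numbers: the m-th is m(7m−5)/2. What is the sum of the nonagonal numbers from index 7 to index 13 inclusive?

Σ i(7i−5)/2 = (7Σi² − 5Σi) / 2 over i = 7..13.
Σi = 91 − 21 = 70 and Σi² = 819 − 91 = 728.
(7·728 − 5·70) / 2 = 4746/2 = 2373.

2373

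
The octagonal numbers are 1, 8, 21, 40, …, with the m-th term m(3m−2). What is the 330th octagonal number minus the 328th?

330·(3·330 − 2) = 326040 and 328·(3·328 − 2) = 322096.
Difference: 326040 − 322096 = 3944.

3944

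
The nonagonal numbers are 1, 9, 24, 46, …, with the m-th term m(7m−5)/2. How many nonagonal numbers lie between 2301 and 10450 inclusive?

The n-th nonagonal number is n(7n−5)/2.
Smallest index with value ≥ 2301: n = 26 (giving 2301).
Largest index with value ≤ 10450: n = 55 (giving 10450).
Indices 26 through 55: 30 terms.

30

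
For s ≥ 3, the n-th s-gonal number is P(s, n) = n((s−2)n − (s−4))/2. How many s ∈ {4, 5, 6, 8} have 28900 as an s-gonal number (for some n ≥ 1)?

s = 4: P(4, 170) = 28900. ✓
s = 5: P(5, 138) = 28497 and P(5, 139) = 28912; 28900 is not s-gonal.
s = 6: P(6, 120) = 28680 and P(6, 121) = 29161; 28900 is not s-gonal.
s = 8: P(8, 98) = 28616 and P(8, 99) = 29205; 28900 is not s-gonal.
Hits: s ∈ {4} → 1.

1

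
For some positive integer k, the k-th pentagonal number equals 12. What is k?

Set n(3n−1)/2 = 12, giving 3n² − n − 24 = 0.
So n = (1 + 17) / 6 = 18/6 = 3.

3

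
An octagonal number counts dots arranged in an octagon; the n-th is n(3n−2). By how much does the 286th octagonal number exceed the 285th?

1711

Consecutive octagonal numbers differ by 6n − 5: here 6·286 − 5 = 1711.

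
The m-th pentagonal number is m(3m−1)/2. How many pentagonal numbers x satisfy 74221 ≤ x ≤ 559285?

The n-th pentagonal number is n(3n−1)/2.
Smallest index with value ≥ 74221: n = 223 (giving 74482).
Largest index with value ≤ 559285: n = 610 (giving 557845).
Indices 223 through 610: 388 terms.

388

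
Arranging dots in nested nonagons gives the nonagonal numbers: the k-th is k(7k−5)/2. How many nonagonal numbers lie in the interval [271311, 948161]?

242

The n-th nonagonal number is n(7n−5)/2.
Smallest index with value ≥ 271311: n = 279 (giving 271746).
Largest index with value ≤ 948161: n = 520 (giving 945100).
Indices 279 through 520: 242 terms.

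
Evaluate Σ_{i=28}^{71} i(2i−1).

Σ i(2i−1) = 2Σi² − Σi over i = 28..71.
Σi = 2556 − 378 = 2178 and Σi² = 121836 − 6930 = 114906.
2·114906 − 1·2178 = 227634.

227634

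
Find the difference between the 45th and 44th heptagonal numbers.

221

Consecutive heptagonal numbers differ by 5n − 4: here 5·45 − 4 = 221.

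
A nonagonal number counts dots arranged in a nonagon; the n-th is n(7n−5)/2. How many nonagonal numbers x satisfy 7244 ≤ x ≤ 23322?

36

The n-th nonagonal number is n(7n−5)/2.
Smallest index with value ≥ 7244: n = 46 (giving 7291).
Largest index with value ≤ 23322: n = 81 (giving 22761).
Indices 46 through 81: 36 terms.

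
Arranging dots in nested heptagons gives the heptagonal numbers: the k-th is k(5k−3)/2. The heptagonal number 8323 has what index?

Set n(5n−3)/2 = 8323, giving 5n² − 3n − 16646 = 0.
The discriminant is 9 + 40·8323 = 332929, and √332929 = 577.
So n = (3 + 577) / 10 = 580/10 = 58.

58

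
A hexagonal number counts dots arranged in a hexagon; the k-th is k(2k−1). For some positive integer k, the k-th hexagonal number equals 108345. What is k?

233

Set n(2n−1) = 108345, giving 2n² − n − 108345 = 0.
The discriminant is 1 + 8·108345 = 866761, and √866761 = 931.
So n = (1 + 931) / 4 = 932/4 = 233.
Check: 233·(2·233 − 1) = 108345. ✓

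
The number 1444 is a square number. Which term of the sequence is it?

We need n² = 1444, so n = √1444 = 38.
Check: 38² = 1444. ✓

38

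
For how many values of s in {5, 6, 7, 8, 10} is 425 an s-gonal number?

1

s = 5: P(5, 17) = 425. ✓
s = 6: P(6, 14) = 378 and P(6, 15) = 435; 425 is not s-gonal.
s = 7: P(7, 13) = 403 and P(7, 14) = 469; 425 is not s-gonal.
s = 8: P(8, 12) = 408 and P(8, 13) = 481; 425 is not s-gonal.
s = 10: P(10, 10) = 370 and P(10, 11) = 451; 425 is not s-gonal.
Hits: s ∈ {5} → 1.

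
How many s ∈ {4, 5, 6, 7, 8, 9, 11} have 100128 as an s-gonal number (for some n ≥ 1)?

1

s = 4: P(4, 316) = 99856 and P(4, 317) = 100489; 100128 is not s-gonal.
s = 5: P(5, 258) = 99717 and P(5, 259) = 100492; 100128 is not s-gonal.
s = 6: P(6, 224) = 100128. ✓
s = 7: P(7, 200) = 99700 and P(7, 201) = 100701; 100128 is not s-gonal.
s = 8: P(8, 183) = 100101 and P(8, 184) = 101200; 100128 is not s-gonal.
s = 9: P(9, 169) = 99541 and P(9, 170) = 100725; 100128 is not s-gonal.
s = 11: P(11, 149) = 99383 and P(11, 150) = 100725; 100128 is not s-gonal.
Hits: s ∈ {6} → 1.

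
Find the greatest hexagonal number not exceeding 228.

Solve n(2n−1) ≤ 228 for integer n.
n = 10 gives 190 ≤ 228, while n = 11 gives 231 > 228; so the answer is 190.

190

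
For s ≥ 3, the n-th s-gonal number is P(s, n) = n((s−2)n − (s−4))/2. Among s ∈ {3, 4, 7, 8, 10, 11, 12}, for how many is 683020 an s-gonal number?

1

s = 3: P(3, 1168) = 682696 and P(3, 1169) = 683865; 683020 is not s-gonal.
s = 4: P(4, 826) = 682276 and P(4, 827) = 683929; 683020 is not s-gonal.
s = 7: P(7, 522) = 680427 and P(7, 523) = 683038; 683020 is not s-gonal.
s = 8: P(8, 477) = 681633 and P(8, 478) = 684496; 683020 is not s-gonal.
s = 10: P(10, 413) = 681037 and P(10, 414) = 684342; 683020 is not s-gonal.
s = 11: P(11, 389) = 679583 and P(11, 390) = 683085; 683020 is not s-gonal.
s = 12: P(12, 370) = 683020. ✓
Hits: s ∈ {12} → 1.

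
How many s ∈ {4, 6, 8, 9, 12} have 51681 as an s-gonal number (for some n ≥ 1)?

s = 4: P(4, 227) = 51529 and P(4, 228) = 51984; 51681 is not s-gonal.
s = 6: P(6, 161) = 51681. ✓
s = 8: P(8, 131) = 51221 and P(8, 132) = 52008; 51681 is not s-gonal.
s = 9: P(9, 121) = 50941 and P(9, 122) = 51789; 51681 is not s-gonal.
s = 12: P(12, 102) = 51612 and P(12, 103) = 52633; 51681 is not s-gonal.
Hits: s ∈ {6} → 1.

1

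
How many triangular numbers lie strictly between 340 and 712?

The n-th triangular number is n(n+1)/2.
Smallest index with value > 340: n = 26 (giving 351).
Largest index with value < 712: n = 37 (giving 703).
Indices 26 through 37: 12 terms.

12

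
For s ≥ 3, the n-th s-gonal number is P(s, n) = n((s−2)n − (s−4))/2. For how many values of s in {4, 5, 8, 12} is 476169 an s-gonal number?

s = 4: P(4, 690) = 476100 and P(4, 691) = 477481; 476169 is not s-gonal.
s = 5: P(5, 563) = 475172 and P(5, 564) = 476862; 476169 is not s-gonal.
s = 8: P(8, 398) = 474416 and P(8, 399) = 476805; 476169 is not s-gonal.
s = 12: P(12, 309) = 476169. ✓
Hits: s ∈ {12} → 1.

1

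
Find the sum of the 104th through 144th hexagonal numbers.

1267228

Σ i(2i−1) = 2Σi² − Σi over i = 104..144.
Σi = 10440 − 5356 = 5084 and Σi² = 1005720 − 369564 = 636156.
2·636156 − 1·5084 = 1267228.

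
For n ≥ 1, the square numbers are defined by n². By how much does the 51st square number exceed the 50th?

n² − (n−1)² = 2n − 1, so 51² − 50² = 2·51 − 1 = 101.

101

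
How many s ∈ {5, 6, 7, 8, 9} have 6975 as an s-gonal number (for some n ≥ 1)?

s = 5: P(5, 68) = 6902 and P(5, 69) = 7107; 6975 is not s-gonal.
s = 6: P(6, 59) = 6903 and P(6, 60) = 7140; 6975 is not s-gonal.
s = 7: P(7, 53) = 6943 and P(7, 54) = 7209; 6975 is not s-gonal.
s = 8: P(8, 48) = 6816 and P(8, 49) = 7105; 6975 is not s-gonal.
s = 9: P(9, 45) = 6975. ✓
Hits: s ∈ {9} → 1.

1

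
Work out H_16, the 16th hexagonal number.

The 16th hexagonal number is n(2n−1) with n = 16.
16·(2·16 − 1) = 16·31 = 496.

496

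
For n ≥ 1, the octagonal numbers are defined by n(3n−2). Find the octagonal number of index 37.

The 37th octagonal number is n(3n−2) with n = 37.
37·(3·37 − 2) = 37·109 = 4033.

4033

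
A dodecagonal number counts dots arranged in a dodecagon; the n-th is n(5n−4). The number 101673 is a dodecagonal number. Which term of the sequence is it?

143

Set n(5n−4) = 101673, giving 5n² − 4n − 101673 = 0.
The discriminant is 16 + 20·101673 = 2033476, and √2033476 = 1426.
So n = (4 + 1426) / 10 = 1430/10 = 143.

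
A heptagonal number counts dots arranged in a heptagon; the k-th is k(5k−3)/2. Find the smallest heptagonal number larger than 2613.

Solve n(5n−3)/2 > 2613 for integer n.
The largest n with value ≤ 2613 is 32 (since 2512 ≤ 2613 < 2673), so the first above is n = 33, value 2673.

2673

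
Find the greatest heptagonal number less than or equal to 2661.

2512

Solve n(5n−3)/2 ≤ 2661 for integer n.
n = 32 gives 2512 ≤ 2661, while n = 33 gives 2673 > 2661; so the answer is 2512.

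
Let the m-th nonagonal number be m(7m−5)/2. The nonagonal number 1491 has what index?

Set n(7n−5)/2 = 1491, giving 7n² − 5n − 2982 = 0.
The discriminant is 25 + 56·1491 = 83521, and √83521 = 289.
So n = (5 + 289) / 14 = 294/14 = 21.

21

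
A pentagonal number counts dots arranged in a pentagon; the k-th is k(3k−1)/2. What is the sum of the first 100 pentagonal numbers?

505000

Σ i(3i−1)/2 = (3Σi² − Σi) / 2 over i = 1..100.
Σi = 5050 and Σi² = 338350.
(3·338350 − 1·5050) / 2 = 1010000/2 = 505000.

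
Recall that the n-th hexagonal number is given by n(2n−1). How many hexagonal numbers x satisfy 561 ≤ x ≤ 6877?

42

The n-th hexagonal number is n(2n−1).
Smallest index with value ≥ 561: n = 17 (giving 561).
Largest index with value ≤ 6877: n = 58 (giving 6670).
Indices 17 through 58: 42 terms.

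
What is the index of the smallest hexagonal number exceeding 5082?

Solve n(2n−1) > 5082 for integer n.
The largest n with value ≤ 5082 is 50 (since 4950 ≤ 5082 < 5151), so the first above is n = 51, value 5151.

51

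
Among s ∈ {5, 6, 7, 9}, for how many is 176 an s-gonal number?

s = 5: P(5, 11) = 176. ✓
s = 6: P(6, 9) = 153 and P(6, 10) = 190; 176 is not s-gonal.
s = 7: P(7, 8) = 148 and P(7, 9) = 189; 176 is not s-gonal.
s = 9: P(9, 7) = 154 and P(9, 8) = 204; 176 is not s-gonal.
Hits: s ∈ {5} → 1.

1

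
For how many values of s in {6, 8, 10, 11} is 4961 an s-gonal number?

s = 6: P(6, 50) = 4950 and P(6, 51) = 5151; 4961 is not s-gonal.
s = 8: P(8, 41) = 4961. ✓
s = 10: P(10, 35) = 4795 and P(10, 36) = 5076; 4961 is not s-gonal.
s = 11: P(11, 33) = 4785 and P(11, 34) = 5083; 4961 is not s-gonal.
Hits: s ∈ {8} → 1.

1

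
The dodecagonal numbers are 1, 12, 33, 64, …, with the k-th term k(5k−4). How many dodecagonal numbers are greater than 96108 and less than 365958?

131

The n-th dodecagonal number is n(5n−4).
Smallest index with value > 96108: n = 140 (giving 97440).
Largest index with value < 365958: n = 270 (giving 363420).
Indices 140 through 270: 131 terms.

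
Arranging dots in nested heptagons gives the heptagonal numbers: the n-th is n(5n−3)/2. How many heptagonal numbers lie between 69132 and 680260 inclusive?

The n-th heptagonal number is n(5n−3)/2.
Smallest index with value ≥ 69132: n = 167 (giving 69472).
Largest index with value ≤ 680260: n = 521 (giving 677821).
Indices 167 through 521: 355 terms.

355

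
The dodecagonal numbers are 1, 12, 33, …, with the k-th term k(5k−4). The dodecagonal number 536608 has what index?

Set n(5n−4) = 536608, giving 5n² − 4n − 536608 = 0.
The discriminant is 16 + 20·536608 = 10732176, and √10732176 = 3276.
So n = (4 + 3276) / 10 = 3280/10 = 328.

328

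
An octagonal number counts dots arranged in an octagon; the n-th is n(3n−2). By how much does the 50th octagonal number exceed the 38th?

50·(3·50 − 2) = 7400 and 38·(3·38 − 2) = 4256.
Difference: 7400 − 4256 = 3144.

3144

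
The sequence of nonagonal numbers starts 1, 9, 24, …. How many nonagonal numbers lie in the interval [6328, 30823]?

The n-th nonagonal number is n(7n−5)/2.
Smallest index with value ≥ 6328: n = 43 (giving 6364).
Largest index with value ≤ 30823: n = 94 (giving 30691).
Indices 43 through 94: 52 terms.

52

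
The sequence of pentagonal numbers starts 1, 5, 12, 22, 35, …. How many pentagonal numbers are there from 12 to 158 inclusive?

8

The n-th pentagonal number is n(3n−1)/2.
Smallest index with value ≥ 12: n = 3 (giving 12).
Largest index with value ≤ 158: n = 10 (giving 145).
Indices 3 through 10: 8 terms.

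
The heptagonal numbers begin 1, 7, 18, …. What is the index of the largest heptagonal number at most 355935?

Solve n(5n−3)/2 ≤ 355935 for integer n.
n = 377 gives 354757 ≤ 355935, while n = 378 gives 356643 > 355935; so the answer is index 377.

377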